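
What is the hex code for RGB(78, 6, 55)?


R = 78 → 4E (hex)
G = 6 → 06 (hex)
B = 55 → 37 (hex)
Hex = #4E0637


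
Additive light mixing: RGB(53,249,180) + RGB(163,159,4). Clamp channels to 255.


Additive: each channel = min(255, C₁+C₂)
R: 53+163 = 216 → 216
G: 249+159 = 408 → 255
B: 180+4 = 184 → 184
= RGB(216, 255, 184)


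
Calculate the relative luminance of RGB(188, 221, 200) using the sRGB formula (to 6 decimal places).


Linearize each channel (sRGB transfer function): c = v/255; c_lin = c/12.92 if c ≤ 0.04045, else ((c+0.055)/1.055)^2.4
  R: 188/255 ≈ 0.737255 > 0.04045 → ((0.737255+0.055)/1.055)^2.4 ≈ 0.502886
  G: 221/255 ≈ 0.866667 > 0.04045 → ((0.866667+0.055)/1.055)^2.4 ≈ 0.723055
  B: 200/255 ≈ 0.784314 > 0.04045 → ((0.784314+0.055)/1.055)^2.4 ≈ 0.577580
R_lin = 0.502886, G_lin = 0.723055, B_lin = 0.577580
L = 0.2126×R + 0.7152×G + 0.0722×B
L = 0.2126×0.502886 + 0.7152×0.723055 + 0.0722×0.577580
L ≈ 0.665744


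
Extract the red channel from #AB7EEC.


Color: #AB7EEC
R = AB = 171
G = 7E = 126
B = EC = 236
Red = 171


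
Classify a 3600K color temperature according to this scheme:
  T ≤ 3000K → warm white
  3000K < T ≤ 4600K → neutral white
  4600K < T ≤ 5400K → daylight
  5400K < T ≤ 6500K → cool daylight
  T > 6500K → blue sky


Temperature: 3600K
3000K < 3600K ≤ 4600K → neutral white
Classification: neutral white


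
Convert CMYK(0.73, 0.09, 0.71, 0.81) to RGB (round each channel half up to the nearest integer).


R = 255 × (1-C) × (1-K) = 255 × 0.27 × 0.19 = 13.0815 → 13
G = 255 × (1-M) × (1-K) = 255 × 0.91 × 0.19 = 44.0895 → 44
B = 255 × (1-Y) × (1-K) = 255 × 0.29 × 0.19 = 14.0505 → 14
= RGB(13, 44, 14)


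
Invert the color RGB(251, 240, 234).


Invert: (255-R, 255-G, 255-B)
R: 255-251 = 4
G: 255-240 = 15
B: 255-234 = 21
= RGB(4, 15, 21)


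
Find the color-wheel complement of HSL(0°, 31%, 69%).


Complement = opposite side of color wheel = hue + 180°
H' = (0 + 180) mod 360 = 180°
S and L unchanged.
= HSL(180°, 31%, 69%)


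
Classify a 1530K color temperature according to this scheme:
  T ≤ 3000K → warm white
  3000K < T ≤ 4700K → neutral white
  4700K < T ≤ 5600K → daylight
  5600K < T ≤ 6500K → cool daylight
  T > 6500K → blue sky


Temperature: 1530K
1530K ≤ 3000K → warm white
Classification: warm white


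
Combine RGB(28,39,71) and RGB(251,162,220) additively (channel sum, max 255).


Additive: each channel = min(255, C₁+C₂)
R: 28+251 = 279 → 255
G: 39+162 = 201 → 201
B: 71+220 = 291 → 255
= RGB(255, 201, 255)


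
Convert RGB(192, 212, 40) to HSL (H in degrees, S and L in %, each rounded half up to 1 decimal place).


Normalize: R'=192/255≈0.7529, G'=212/255≈0.8314, B'=40/255≈0.1569
Max=212/255, Min=40/255, Δ=Max-Min=172/255
L = (Max+Min)/2 = (212+40)/510 = 252/510 = 0.49411… → L = 49.4%
L ≤ 0.5 → S = Δ/(Max+Min) = 172/(212+40) = 172/252 = 0.68253… → S = 68.3%
(the 1/255 factors cancel in S and H, so raw channel differences can be used)
Max is G' → H = 60 × ((B-R)/Δ + 2) = 60 × ((40-192)/172 + 2)
  -152/172 + 2 = -0.8837… + 2 = 1.1162…
  H = 60 × 1.1162… = 66.976…° → H = 67.0°
= HSL(67.0°, 68.3%, 49.4%)


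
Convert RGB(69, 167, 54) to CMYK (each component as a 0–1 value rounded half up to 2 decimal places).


R'=69/255≈0.2706, G'=167/255≈0.6549, B'=54/255≈0.2118
K = 1 - max(R',G',B') = 1 - 167/255 = 88/255 = 0.34509… → 0.35
(1-R'-K)/(1-K) simplifies to (max-R)/max with max = 167:
C = (167-69)/167 = 98/167 = 0.58682… → 0.59
M = (167-167)/167 = 0/167 = 0 → 0.00
Y = (167-54)/167 = 113/167 = 0.67664… → 0.68
= CMYK(0.59, 0.00, 0.68, 0.35)


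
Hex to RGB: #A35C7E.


A3 → 163 (R)
5C → 92 (G)
7E → 126 (B)
= RGB(163, 92, 126)


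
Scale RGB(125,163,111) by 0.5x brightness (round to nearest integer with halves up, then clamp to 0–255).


Multiply each channel by 0.5, round half up, clamp to [0, 255]
R: 125×0.5 = 62.5 → round → 63
G: 163×0.5 = 81.5 → round → 82
B: 111×0.5 = 55.5 → round → 56
= RGB(63, 82, 56)


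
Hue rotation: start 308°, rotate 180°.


New hue = (H + rotation) mod 360
New hue = (308 + 180) mod 360
= 488 mod 360
= 128°


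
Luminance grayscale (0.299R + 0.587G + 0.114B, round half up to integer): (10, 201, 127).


Gray = 0.299×R + 0.587×G + 0.114×B
Gray = 0.299×10 + 0.587×201 + 0.114×127
Gray = 2.990 + 117.987 + 14.478
Gray = 135.455 → round half up → 135
Gray = 135


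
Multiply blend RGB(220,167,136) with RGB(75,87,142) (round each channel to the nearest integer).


Multiply: C = A×B/255, rounded to nearest integer
R: 220×75/255 = 16500/255 ≈ 64.706 → 65
G: 167×87/255 = 14529/255 ≈ 56.976 → 57
B: 136×142/255 = 19312/255 ≈ 75.733 → 76
= RGB(65, 57, 76)


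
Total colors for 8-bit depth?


Colors = 2^bits = 2^8
= 256 colors


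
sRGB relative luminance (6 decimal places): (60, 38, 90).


Linearize each channel (sRGB transfer function): c = v/255; c_lin = c/12.92 if c ≤ 0.04045, else ((c+0.055)/1.055)^2.4
  R: 60/255 ≈ 0.235294 > 0.04045 → ((0.235294+0.055)/1.055)^2.4 ≈ 0.045186
  G: 38/255 ≈ 0.149020 > 0.04045 → ((0.149020+0.055)/1.055)^2.4 ≈ 0.019382
  B: 90/255 ≈ 0.352941 > 0.04045 → ((0.352941+0.055)/1.055)^2.4 ≈ 0.102242
R_lin = 0.045186, G_lin = 0.019382, B_lin = 0.102242
L = 0.2126×R + 0.7152×G + 0.0722×B
L = 0.2126×0.045186 + 0.7152×0.019382 + 0.0722×0.102242
L ≈ 0.030851


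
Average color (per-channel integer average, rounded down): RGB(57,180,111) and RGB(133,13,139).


Midpoint: each channel = ⌊(C₁+C₂)/2⌋
R: ⌊(57+133)/2⌋ = 95
G: ⌊(180+13)/2⌋ = 96
B: ⌊(111+139)/2⌋ = 125
= RGB(95, 96, 125)


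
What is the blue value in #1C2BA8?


Color: #1C2BA8
R = 1C = 28
G = 2B = 43
B = A8 = 168
Blue = 168


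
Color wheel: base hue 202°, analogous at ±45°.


Base hue: 202°
Left analog: (202 - 45) mod 360 = 157°
Right analog: (202 + 45) mod 360 = 247°
Analogous hues = 157° and 247°


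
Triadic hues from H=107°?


Triadic: equally spaced at 120° intervals
H1 = 107°
H2 = (107 + 120) mod 360 = 227°
H3 = (107 + 240) mod 360 = 347°
Triadic = 107°, 227°, 347°


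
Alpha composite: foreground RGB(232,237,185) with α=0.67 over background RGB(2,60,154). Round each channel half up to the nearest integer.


C = α×F + (1-α)×B, with 1-α = 0.33
R: 0.67×232 + 0.33×2 = 155.44 + 0.66 = 156.10 → 156
G: 0.67×237 + 0.33×60 = 158.79 + 19.80 = 178.59 → 179
B: 0.67×185 + 0.33×154 = 123.95 + 50.82 = 174.77 → 175
= RGB(156, 179, 175)


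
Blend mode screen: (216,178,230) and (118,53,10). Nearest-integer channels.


Screen: C = 255 - (255-A)×(255-B)/255, rounded to nearest integer
R: 255 - (255-216)×(255-118)/255 = 255 - 5343/255 ≈ 255 - 20.953 = 234.047 → 234
G: 255 - (255-178)×(255-53)/255 = 255 - 15554/255 ≈ 255 - 60.996 = 194.004 → 194
B: 255 - (255-230)×(255-10)/255 = 255 - 6125/255 ≈ 255 - 24.020 = 230.980 → 231
= RGB(234, 194, 231)


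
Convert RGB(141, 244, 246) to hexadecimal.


R = 141 → 8D (hex)
G = 244 → F4 (hex)
B = 246 → F6 (hex)
Hex = #8DF4F6


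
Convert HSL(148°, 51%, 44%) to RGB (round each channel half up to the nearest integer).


H=148°, S=0.51, L=0.44
C = (1-|2L-1|)×S = (1-|-0.12|)×0.51 = 0.4488
H' = H/60 = 148/60 ≈ 2.4667; X = C×(1-|H' mod 2 - 1|) = 0.20944
m = L - C/2 = 0.44 - 0.2244 = 0.2156
Sector ⌊H'⌋ = 2 → (R',G',B') = (0.0, 0.4488, 0.20944)
RGB = ((R'+m)×255, (G'+m)×255, (B'+m)×255) = (54.978, 169.422, 108.3852)
Round half up → RGB(55, 169, 108)


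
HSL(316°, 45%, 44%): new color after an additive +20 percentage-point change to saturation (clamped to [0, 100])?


Original S = 45%
Adjustment = +20 percentage points
New S = 45 + (20) = 65
Clamp to [0, 100] → 65
= HSL(316°, 65%, 44%)


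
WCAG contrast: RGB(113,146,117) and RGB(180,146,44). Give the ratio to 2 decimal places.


Linearize each sRGB channel c=v/255: c/12.92 if c ≤ 0.04045 else ((c+0.055)/1.055)^2.4
L = 0.2126×R_lin + 0.7152×G_lin + 0.0722×B_lin
Color 1 (113,146,117):
  R=113: 113/255≈0.4431 > 0.04045 → ((0.4431+0.055)/1.055)^2.4 ≈ 0.16513
  G=146: 146/255≈0.5725 > 0.04045 → ((0.5725+0.055)/1.055)^2.4 ≈ 0.28744
  B=117: 117/255≈0.4588 > 0.04045 → ((0.4588+0.055)/1.055)^2.4 ≈ 0.17789
  L1 = 0.2126×0.16513 + 0.7152×0.28744 + 0.0722×0.17789 ≈ 0.25353
Color 2 (180,146,44):
  R=180: 180/255≈0.7059 > 0.04045 → ((0.7059+0.055)/1.055)^2.4 ≈ 0.45641
  G=146: 146/255≈0.5725 > 0.04045 → ((0.5725+0.055)/1.055)^2.4 ≈ 0.28744
  B=44: 44/255≈0.1725 > 0.04045 → ((0.1725+0.055)/1.055)^2.4 ≈ 0.02519
  L2 = 0.2126×0.45641 + 0.7152×0.28744 + 0.0722×0.02519 ≈ 0.30443
Lighter = 0.30443, Darker = 0.25353
Ratio = (L_lighter + 0.05) / (L_darker + 0.05)
Ratio = (0.30443 + 0.05) / (0.25353 + 0.05) = 0.35443 / 0.30353 ≈ 1.1677
Ratio ≈ 1.17:1


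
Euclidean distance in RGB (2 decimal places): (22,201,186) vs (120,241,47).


d = √[(R₁-R₂)² + (G₁-G₂)² + (B₁-B₂)²]
d = √[(22-120)² + (201-241)² + (186-47)²]
d = √[9604 + 1600 + 19321]
d = √30525
d ≈ 174.71


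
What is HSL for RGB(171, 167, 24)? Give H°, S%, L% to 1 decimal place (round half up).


Normalize: R'=171/255≈0.6706, G'=167/255≈0.6549, B'=24/255≈0.0941
Max=171/255, Min=24/255, Δ=Max-Min=147/255
L = (Max+Min)/2 = (171+24)/510 = 195/510 = 0.38235… → L = 38.2%
L ≤ 0.5 → S = Δ/(Max+Min) = 147/(171+24) = 147/195 = 0.75384… → S = 75.4%
(the 1/255 factors cancel in S and H, so raw channel differences can be used)
Max is R' → H = 60 × (((G-B)/Δ) mod 6) = 60 × (((167-24)/147) mod 6)
  143/147 = 0.9727…
  H = 60 × 0.9727… = 58.367…° → H = 58.4°
= HSL(58.4°, 75.4%, 38.2%)


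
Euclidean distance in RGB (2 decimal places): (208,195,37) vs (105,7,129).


d = √[(R₁-R₂)² + (G₁-G₂)² + (B₁-B₂)²]
d = √[(208-105)² + (195-7)² + (37-129)²]
d = √[10609 + 35344 + 8464]
d = √54417
d ≈ 233.27


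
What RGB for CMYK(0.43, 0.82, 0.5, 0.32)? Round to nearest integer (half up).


R = 255 × (1-C) × (1-K) = 255 × 0.57 × 0.68 = 98.838 → 99
G = 255 × (1-M) × (1-K) = 255 × 0.18 × 0.68 = 31.212 → 31
B = 255 × (1-Y) × (1-K) = 255 × 0.50 × 0.68 = 86.7 → 87
= RGB(99, 31, 87)


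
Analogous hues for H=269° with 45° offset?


Base hue: 269°
Left analog: (269 - 45) mod 360 = 224°
Right analog: (269 + 45) mod 360 = 314°
Analogous hues = 224° and 314°


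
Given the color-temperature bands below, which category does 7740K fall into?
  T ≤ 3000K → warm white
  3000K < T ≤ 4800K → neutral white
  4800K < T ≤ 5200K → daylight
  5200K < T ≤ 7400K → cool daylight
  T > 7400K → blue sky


Temperature: 7740K
7740K > 7400K → blue sky
Classification: blue sky


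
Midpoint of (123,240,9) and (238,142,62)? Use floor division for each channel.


Midpoint: each channel = ⌊(C₁+C₂)/2⌋
R: ⌊(123+238)/2⌋ = 180
G: ⌊(240+142)/2⌋ = 191
B: ⌊(9+62)/2⌋ = 35
= RGB(180, 191, 35)


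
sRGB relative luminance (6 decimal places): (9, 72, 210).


Linearize each channel (sRGB transfer function): c = v/255; c_lin = c/12.92 if c ≤ 0.04045, else ((c+0.055)/1.055)^2.4
  R: 9/255 ≈ 0.035294 ≤ 0.04045 → 0.035294/12.92 ≈ 0.002732
  G: 72/255 ≈ 0.282353 > 0.04045 → ((0.282353+0.055)/1.055)^2.4 ≈ 0.064803
  B: 210/255 ≈ 0.823529 > 0.04045 → ((0.823529+0.055)/1.055)^2.4 ≈ 0.644480
R_lin = 0.002732, G_lin = 0.064803, B_lin = 0.644480
L = 0.2126×R + 0.7152×G + 0.0722×B
L = 0.2126×0.002732 + 0.7152×0.064803 + 0.0722×0.644480
L ≈ 0.093459


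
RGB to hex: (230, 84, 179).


R = 230 → E6 (hex)
G = 84 → 54 (hex)
B = 179 → B3 (hex)
Hex = #E654B3


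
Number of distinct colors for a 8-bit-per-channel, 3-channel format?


Total bits = 8 bits/channel × 3 channels = 24 bits
Distinct colors = 2^24
= 16,777,216 colors


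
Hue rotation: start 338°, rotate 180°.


New hue = (H + rotation) mod 360
New hue = (338 + 180) mod 360
= 518 mod 360
= 158°


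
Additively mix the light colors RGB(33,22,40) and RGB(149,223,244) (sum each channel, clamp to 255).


Additive: each channel = min(255, C₁+C₂)
R: 33+149 = 182 → 182
G: 22+223 = 245 → 245
B: 40+244 = 284 → 255
= RGB(182, 245, 255)


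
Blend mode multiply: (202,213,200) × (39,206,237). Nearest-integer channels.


Multiply: C = A×B/255, rounded to nearest integer
R: 202×39/255 = 7878/255 ≈ 30.894 → 31
G: 213×206/255 = 43878/255 ≈ 172.071 → 172
B: 200×237/255 = 47400/255 ≈ 185.882 → 186
= RGB(31, 172, 186)


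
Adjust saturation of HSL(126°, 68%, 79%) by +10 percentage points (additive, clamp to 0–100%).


Original S = 68%
Adjustment = +10 percentage points
New S = 68 + (10) = 78
Clamp to [0, 100] → 78
= HSL(126°, 78%, 79%)


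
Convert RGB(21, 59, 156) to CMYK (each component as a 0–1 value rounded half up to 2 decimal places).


R'=21/255≈0.0824, G'=59/255≈0.2314, B'=156/255≈0.6118
K = 1 - max(R',G',B') = 1 - 156/255 = 99/255 = 0.38823… → 0.39
(1-R'-K)/(1-K) simplifies to (max-R)/max with max = 156:
C = (156-21)/156 = 135/156 = 0.86538… → 0.87
M = (156-59)/156 = 97/156 = 0.62179… → 0.62
Y = (156-156)/156 = 0/156 = 0 → 0.00
= CMYK(0.87, 0.62, 0.00, 0.39)


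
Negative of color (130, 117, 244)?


Invert: (255-R, 255-G, 255-B)
R: 255-130 = 125
G: 255-117 = 138
B: 255-244 = 11
= RGB(125, 138, 11)


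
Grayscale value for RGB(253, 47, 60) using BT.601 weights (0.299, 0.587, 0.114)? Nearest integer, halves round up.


Gray = 0.299×R + 0.587×G + 0.114×B
Gray = 0.299×253 + 0.587×47 + 0.114×60
Gray = 75.647 + 27.589 + 6.840
Gray = 110.076 → round half up → 110
Gray = 110


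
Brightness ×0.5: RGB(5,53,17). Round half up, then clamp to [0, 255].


Multiply each channel by 0.5, round half up, clamp to [0, 255]
R: 5×0.5 = 2.5 → round → 3
G: 53×0.5 = 26.5 → round → 27
B: 17×0.5 = 8.5 → round → 9
= RGB(3, 27, 9)


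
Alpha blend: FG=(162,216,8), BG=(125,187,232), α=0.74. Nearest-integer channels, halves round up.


C = α×F + (1-α)×B, with 1-α = 0.26
R: 0.74×162 + 0.26×125 = 119.88 + 32.50 = 152.38 → 152
G: 0.74×216 + 0.26×187 = 159.84 + 48.62 = 208.46 → 208
B: 0.74×8 + 0.26×232 = 5.92 + 60.32 = 66.24 → 66
= RGB(152, 208, 66)


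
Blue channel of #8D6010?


Color: #8D6010
R = 8D = 141
G = 60 = 96
B = 10 = 16
Blue = 16


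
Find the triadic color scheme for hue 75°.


Triadic: equally spaced at 120° intervals
H1 = 75°
H2 = (75 + 120) mod 360 = 195°
H3 = (75 + 240) mod 360 = 315°
Triadic = 75°, 195°, 315°


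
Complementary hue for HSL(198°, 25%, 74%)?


Complement = opposite side of color wheel = hue + 180°
H' = (198 + 180) mod 360 = 18°
S and L unchanged.
= HSL(18°, 25%, 74%)


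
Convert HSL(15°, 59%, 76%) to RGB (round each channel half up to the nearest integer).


H=15°, S=0.59, L=0.76
C = (1-|2L-1|)×S = (1-|0.52|)×0.59 = 0.2832
H' = H/60 = 15/60 ≈ 0.2500; X = C×(1-|H' mod 2 - 1|) = 0.0708
m = L - C/2 = 0.76 - 0.1416 = 0.6184
Sector ⌊H'⌋ = 0 → (R',G',B') = (0.2832, 0.0708, 0.0)
RGB = ((R'+m)×255, (G'+m)×255, (B'+m)×255) = (229.908, 175.746, 157.692)
Round half up → RGB(230, 176, 158)


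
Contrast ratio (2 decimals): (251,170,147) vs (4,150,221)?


Linearize each sRGB channel c=v/255: c/12.92 if c ≤ 0.04045 else ((c+0.055)/1.055)^2.4
L = 0.2126×R_lin + 0.7152×G_lin + 0.0722×B_lin
Color 1 (251,170,147):
  R=251: 251/255≈0.9843 > 0.04045 → ((0.9843+0.055)/1.055)^2.4 ≈ 0.96469
  G=170: 170/255≈0.6667 > 0.04045 → ((0.6667+0.055)/1.055)^2.4 ≈ 0.40198
  B=147: 147/255≈0.5765 > 0.04045 → ((0.5765+0.055)/1.055)^2.4 ≈ 0.29177
  L1 = 0.2126×0.96469 + 0.7152×0.40198 + 0.0722×0.29177 ≈ 0.51365
Color 2 (4,150,221):
  R=4: 4/255≈0.0157 ≤ 0.04045 → 0.0157/12.92 ≈ 0.00121
  G=150: 150/255≈0.5882 > 0.04045 → ((0.5882+0.055)/1.055)^2.4 ≈ 0.30499
  B=221: 221/255≈0.8667 > 0.04045 → ((0.8667+0.055)/1.055)^2.4 ≈ 0.72306
  L2 = 0.2126×0.00121 + 0.7152×0.30499 + 0.0722×0.72306 ≈ 0.27059
Lighter = 0.51365, Darker = 0.27059
Ratio = (L_lighter + 0.05) / (L_darker + 0.05)
Ratio = (0.51365 + 0.05) / (0.27059 + 0.05) = 0.56365 / 0.32059 ≈ 1.7582
Ratio ≈ 1.76:1


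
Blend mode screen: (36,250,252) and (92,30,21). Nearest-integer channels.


Screen: C = 255 - (255-A)×(255-B)/255, rounded to nearest integer
R: 255 - (255-36)×(255-92)/255 = 255 - 35697/255 ≈ 255 - 139.988 = 115.012 → 115
G: 255 - (255-250)×(255-30)/255 = 255 - 1125/255 ≈ 255 - 4.412 = 250.588 → 251
B: 255 - (255-252)×(255-21)/255 = 255 - 702/255 ≈ 255 - 2.753 = 252.247 → 252
= RGB(115, 251, 252)


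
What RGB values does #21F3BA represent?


21 → 33 (R)
F3 → 243 (G)
BA → 186 (B)
= RGB(33, 243, 186)


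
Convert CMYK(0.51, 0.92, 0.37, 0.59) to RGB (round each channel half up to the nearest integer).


R = 255 × (1-C) × (1-K) = 255 × 0.49 × 0.41 = 51.2295 → 51
G = 255 × (1-M) × (1-K) = 255 × 0.08 × 0.41 = 8.364 → 8
B = 255 × (1-Y) × (1-K) = 255 × 0.63 × 0.41 = 65.8665 → 66
= RGB(51, 8, 66)


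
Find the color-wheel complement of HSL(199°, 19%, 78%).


Complement = opposite side of color wheel = hue + 180°
H' = (199 + 180) mod 360 = 19°
S and L unchanged.
= HSL(19°, 19%, 78%)


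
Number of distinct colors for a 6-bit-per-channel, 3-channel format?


Total bits = 6 bits/channel × 3 channels = 18 bits
Distinct colors = 2^18
= 262,144 colors


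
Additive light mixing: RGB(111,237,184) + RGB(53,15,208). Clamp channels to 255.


Additive: each channel = min(255, C₁+C₂)
R: 111+53 = 164 → 164
G: 237+15 = 252 → 252
B: 184+208 = 392 → 255
= RGB(164, 252, 255)


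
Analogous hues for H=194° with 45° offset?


Base hue: 194°
Left analog: (194 - 45) mod 360 = 149°
Right analog: (194 + 45) mod 360 = 239°
Analogous hues = 149° and 239°


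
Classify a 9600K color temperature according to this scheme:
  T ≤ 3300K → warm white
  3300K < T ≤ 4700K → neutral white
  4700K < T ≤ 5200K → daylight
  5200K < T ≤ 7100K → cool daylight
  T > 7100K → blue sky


Temperature: 9600K
9600K > 7100K → blue sky
Classification: blue sky


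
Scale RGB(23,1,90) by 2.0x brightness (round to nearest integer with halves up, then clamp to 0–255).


Multiply each channel by 2.0, round half up, clamp to [0, 255]
R: 23×2.0 = 46
G: 1×2.0 = 2
B: 90×2.0 = 180
= RGB(46, 2, 180)


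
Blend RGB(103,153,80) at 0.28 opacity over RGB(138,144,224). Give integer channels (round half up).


C = α×F + (1-α)×B, with 1-α = 0.72
R: 0.28×103 + 0.72×138 = 28.84 + 99.36 = 128.20 → 128
G: 0.28×153 + 0.72×144 = 42.84 + 103.68 = 146.52 → 147
B: 0.28×80 + 0.72×224 = 22.40 + 161.28 = 183.68 → 184
= RGB(128, 147, 184)


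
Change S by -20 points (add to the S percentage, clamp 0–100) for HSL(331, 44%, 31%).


Original S = 44%
Adjustment = -20 percentage points
New S = 44 + (-20) = 24
Clamp to [0, 100] → 24
= HSL(331°, 24%, 31%)


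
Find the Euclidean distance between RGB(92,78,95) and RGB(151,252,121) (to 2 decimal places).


d = √[(R₁-R₂)² + (G₁-G₂)² + (B₁-B₂)²]
d = √[(92-151)² + (78-252)² + (95-121)²]
d = √[3481 + 30276 + 676]
d = √34433
d ≈ 185.56


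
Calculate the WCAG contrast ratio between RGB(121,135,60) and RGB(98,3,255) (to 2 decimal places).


Linearize each sRGB channel c=v/255: c/12.92 if c ≤ 0.04045 else ((c+0.055)/1.055)^2.4
L = 0.2126×R_lin + 0.7152×G_lin + 0.0722×B_lin
Color 1 (121,135,60):
  R=121: 121/255≈0.4745 > 0.04045 → ((0.4745+0.055)/1.055)^2.4 ≈ 0.19120
  G=135: 135/255≈0.5294 > 0.04045 → ((0.5294+0.055)/1.055)^2.4 ≈ 0.24228
  B=60: 60/255≈0.2353 > 0.04045 → ((0.2353+0.055)/1.055)^2.4 ≈ 0.04519
  L1 = 0.2126×0.19120 + 0.7152×0.24228 + 0.0722×0.04519 ≈ 0.21719
Color 2 (98,3,255):
  R=98: 98/255≈0.3843 > 0.04045 → ((0.3843+0.055)/1.055)^2.4 ≈ 0.12214
  G=3: 3/255≈0.0118 ≤ 0.04045 → 0.0118/12.92 ≈ 0.00091
  B=255: 255/255≈1.0000 > 0.04045 → ((1.0000+0.055)/1.055)^2.4 ≈ 1.00000
  L2 = 0.2126×0.12214 + 0.7152×0.00091 + 0.0722×1.00000 ≈ 0.09882
Lighter = 0.21719, Darker = 0.09882
Ratio = (L_lighter + 0.05) / (L_darker + 0.05)
Ratio = (0.21719 + 0.05) / (0.09882 + 0.05) = 0.26719 / 0.14882 ≈ 1.7954
Ratio ≈ 1.80:1


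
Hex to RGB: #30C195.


30 → 48 (R)
C1 → 193 (G)
95 → 149 (B)
= RGB(48, 193, 149)


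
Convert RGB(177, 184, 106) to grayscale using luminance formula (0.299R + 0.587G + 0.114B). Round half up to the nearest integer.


Gray = 0.299×R + 0.587×G + 0.114×B
Gray = 0.299×177 + 0.587×184 + 0.114×106
Gray = 52.923 + 108.008 + 12.084
Gray = 173.015 → round half up → 173
Gray = 173


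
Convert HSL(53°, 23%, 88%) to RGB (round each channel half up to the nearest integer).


H=53°, S=0.23, L=0.88
C = (1-|2L-1|)×S = (1-|0.76|)×0.23 = 0.0552
H' = H/60 = 53/60 ≈ 0.8833; X = C×(1-|H' mod 2 - 1|) = 0.04876
m = L - C/2 = 0.88 - 0.0276 = 0.8524
Sector ⌊H'⌋ = 0 → (R',G',B') = (0.0552, 0.04876, 0.0)
RGB = ((R'+m)×255, (G'+m)×255, (B'+m)×255) = (231.438, 229.7958, 217.362)
Round half up → RGB(231, 230, 217)


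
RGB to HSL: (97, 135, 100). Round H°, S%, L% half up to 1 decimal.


Normalize: R'=97/255≈0.3804, G'=135/255≈0.5294, B'=100/255≈0.3922
Max=135/255, Min=97/255, Δ=Max-Min=38/255
L = (Max+Min)/2 = (135+97)/510 = 232/510 = 0.45490… → L = 45.5%
L ≤ 0.5 → S = Δ/(Max+Min) = 38/(135+97) = 38/232 = 0.16379… → S = 16.4%
(the 1/255 factors cancel in S and H, so raw channel differences can be used)
Max is G' → H = 60 × ((B-R)/Δ + 2) = 60 × ((100-97)/38 + 2)
  3/38 + 2 = 0.0789… + 2 = 2.0789…
  H = 60 × 2.0789… = 124.736…° → H = 124.7°
= HSL(124.7°, 16.4%, 45.5%)


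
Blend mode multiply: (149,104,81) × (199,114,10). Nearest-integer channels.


Multiply: C = A×B/255, rounded to nearest integer
R: 149×199/255 = 29651/255 ≈ 116.278 → 116
G: 104×114/255 = 11856/255 ≈ 46.494 → 46
B: 81×10/255 = 810/255 ≈ 3.176 → 3
= RGB(116, 46, 3)


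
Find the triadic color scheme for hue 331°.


Triadic: equally spaced at 120° intervals
H1 = 331°
H2 = (331 + 120) mod 360 = 91°
H3 = (331 + 240) mod 360 = 211°
Triadic = 331°, 91°, 211°


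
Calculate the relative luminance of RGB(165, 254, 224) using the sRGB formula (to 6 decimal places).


Linearize each channel (sRGB transfer function): c = v/255; c_lin = c/12.92 if c ≤ 0.04045, else ((c+0.055)/1.055)^2.4
  R: 165/255 ≈ 0.647059 > 0.04045 → ((0.647059+0.055)/1.055)^2.4 ≈ 0.376262
  G: 254/255 ≈ 0.996078 > 0.04045 → ((0.996078+0.055)/1.055)^2.4 ≈ 0.991102
  B: 224/255 ≈ 0.878431 > 0.04045 → ((0.878431+0.055)/1.055)^2.4 ≈ 0.745404
R_lin = 0.376262, G_lin = 0.991102, B_lin = 0.745404
L = 0.2126×R + 0.7152×G + 0.0722×B
L = 0.2126×0.376262 + 0.7152×0.991102 + 0.0722×0.745404
L ≈ 0.842648


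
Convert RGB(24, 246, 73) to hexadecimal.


R = 24 → 18 (hex)
G = 246 → F6 (hex)
B = 73 → 49 (hex)
Hex = #18F649


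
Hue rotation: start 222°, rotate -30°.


New hue = (H + rotation) mod 360
New hue = (222 -30) mod 360
= 192 mod 360
= 192°


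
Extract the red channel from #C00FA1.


Color: #C00FA1
R = C0 = 192
G = 0F = 15
B = A1 = 161
Red = 192


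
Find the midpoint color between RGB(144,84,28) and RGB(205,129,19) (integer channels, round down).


Midpoint: each channel = ⌊(C₁+C₂)/2⌋
R: ⌊(144+205)/2⌋ = 174
G: ⌊(84+129)/2⌋ = 106
B: ⌊(28+19)/2⌋ = 23
= RGB(174, 106, 23)


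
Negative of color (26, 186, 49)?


Invert: (255-R, 255-G, 255-B)
R: 255-26 = 229
G: 255-186 = 69
B: 255-49 = 206
= RGB(229, 69, 206)


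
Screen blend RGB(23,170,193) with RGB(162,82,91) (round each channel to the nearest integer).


Screen: C = 255 - (255-A)×(255-B)/255, rounded to nearest integer
R: 255 - (255-23)×(255-162)/255 = 255 - 21576/255 ≈ 255 - 84.612 = 170.388 → 170
G: 255 - (255-170)×(255-82)/255 = 255 - 14705/255 ≈ 255 - 57.667 = 197.333 → 197
B: 255 - (255-193)×(255-91)/255 = 255 - 10168/255 ≈ 255 - 39.875 = 215.125 → 215
= RGB(170, 197, 215)


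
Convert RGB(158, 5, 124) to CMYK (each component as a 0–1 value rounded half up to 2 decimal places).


R'=158/255≈0.6196, G'=5/255≈0.0196, B'=124/255≈0.4863
K = 1 - max(R',G',B') = 1 - 158/255 = 97/255 = 0.38039… → 0.38
(1-R'-K)/(1-K) simplifies to (max-R)/max with max = 158:
C = (158-158)/158 = 0/158 = 0 → 0.00
M = (158-5)/158 = 153/158 = 0.96835… → 0.97
Y = (158-124)/158 = 34/158 = 0.21518… → 0.22
= CMYK(0.00, 0.97, 0.22, 0.38)


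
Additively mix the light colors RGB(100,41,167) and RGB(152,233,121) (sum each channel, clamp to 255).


Additive: each channel = min(255, C₁+C₂)
R: 100+152 = 252 → 252
G: 41+233 = 274 → 255
B: 167+121 = 288 → 255
= RGB(252, 255, 255)


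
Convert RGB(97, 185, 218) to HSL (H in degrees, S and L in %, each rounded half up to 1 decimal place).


Normalize: R'=97/255≈0.3804, G'=185/255≈0.7255, B'=218/255≈0.8549
Max=218/255, Min=97/255, Δ=Max-Min=121/255
L = (Max+Min)/2 = (218+97)/510 = 315/510 = 0.61764… → L = 61.8%
L > 0.5 → S = Δ/(2-Max-Min) = 121/(510-218-97) = 121/195 = 0.62051… → S = 62.1%
(the 1/255 factors cancel in S and H, so raw channel differences can be used)
Max is B' → H = 60 × ((R-G)/Δ + 4) = 60 × ((97-185)/121 + 4)
  -88/121 + 4 = -0.7272… + 4 = 3.2727…
  H = 60 × 3.2727… = 196.363…° → H = 196.4°
= HSL(196.4°, 62.1%, 61.8%)


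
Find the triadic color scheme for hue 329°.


Triadic: equally spaced at 120° intervals
H1 = 329°
H2 = (329 + 120) mod 360 = 89°
H3 = (329 + 240) mod 360 = 209°
Triadic = 329°, 89°, 209°


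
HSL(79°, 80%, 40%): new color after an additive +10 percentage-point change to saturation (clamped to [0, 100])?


Original S = 80%
Adjustment = +10 percentage points
New S = 80 + (10) = 90
Clamp to [0, 100] → 90
= HSL(79°, 90%, 40%)


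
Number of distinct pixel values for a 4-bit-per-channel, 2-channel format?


Total bits = 4 bits/channel × 2 channels = 8 bits
Distinct pixel values = 2^8
= 256 pixel values


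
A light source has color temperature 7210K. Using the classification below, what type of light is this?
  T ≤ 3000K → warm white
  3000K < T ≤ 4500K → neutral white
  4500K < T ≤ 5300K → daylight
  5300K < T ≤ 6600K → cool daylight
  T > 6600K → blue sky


Temperature: 7210K
7210K > 6600K → blue sky
Classification: blue sky


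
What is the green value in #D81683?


Color: #D81683
R = D8 = 216
G = 16 = 22
B = 83 = 131
Green = 22


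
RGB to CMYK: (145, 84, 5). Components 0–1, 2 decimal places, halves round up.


R'=145/255≈0.5686, G'=84/255≈0.3294, B'=5/255≈0.0196
K = 1 - max(R',G',B') = 1 - 145/255 = 110/255 = 0.43137… → 0.43
(1-R'-K)/(1-K) simplifies to (max-R)/max with max = 145:
C = (145-145)/145 = 0/145 = 0 → 0.00
M = (145-84)/145 = 61/145 = 0.42068… → 0.42
Y = (145-5)/145 = 140/145 = 0.96551… → 0.97
= CMYK(0.00, 0.42, 0.97, 0.43)


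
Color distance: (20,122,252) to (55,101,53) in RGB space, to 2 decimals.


d = √[(R₁-R₂)² + (G₁-G₂)² + (B₁-B₂)²]
d = √[(20-55)² + (122-101)² + (252-53)²]
d = √[1225 + 441 + 39601]
d = √41267
d ≈ 203.14


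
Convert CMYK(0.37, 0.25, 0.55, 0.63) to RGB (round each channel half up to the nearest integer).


R = 255 × (1-C) × (1-K) = 255 × 0.63 × 0.37 = 59.4405 → 59
G = 255 × (1-M) × (1-K) = 255 × 0.75 × 0.37 = 70.7625 → 71
B = 255 × (1-Y) × (1-K) = 255 × 0.45 × 0.37 = 42.4575 → 42
= RGB(59, 71, 42)


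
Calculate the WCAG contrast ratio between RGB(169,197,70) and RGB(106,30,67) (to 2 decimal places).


Linearize each sRGB channel c=v/255: c/12.92 if c ≤ 0.04045 else ((c+0.055)/1.055)^2.4
L = 0.2126×R_lin + 0.7152×G_lin + 0.0722×B_lin
Color 1 (169,197,70):
  R=169: 169/255≈0.6627 > 0.04045 → ((0.6627+0.055)/1.055)^2.4 ≈ 0.39676
  G=197: 197/255≈0.7725 > 0.04045 → ((0.7725+0.055)/1.055)^2.4 ≈ 0.55834
  B=70: 70/255≈0.2745 > 0.04045 → ((0.2745+0.055)/1.055)^2.4 ≈ 0.06125
  L1 = 0.2126×0.39676 + 0.7152×0.55834 + 0.0722×0.06125 ≈ 0.48810
Color 2 (106,30,67):
  R=106: 106/255≈0.4157 > 0.04045 → ((0.4157+0.055)/1.055)^2.4 ≈ 0.14413
  G=30: 30/255≈0.1176 > 0.04045 → ((0.1176+0.055)/1.055)^2.4 ≈ 0.01298
  B=67: 67/255≈0.2627 > 0.04045 → ((0.2627+0.055)/1.055)^2.4 ≈ 0.05613
  L2 = 0.2126×0.14413 + 0.7152×0.01298 + 0.0722×0.05613 ≈ 0.04398
Lighter = 0.48810, Darker = 0.04398
Ratio = (L_lighter + 0.05) / (L_darker + 0.05)
Ratio = (0.48810 + 0.05) / (0.04398 + 0.05) = 0.53810 / 0.09398 ≈ 5.7257
Ratio ≈ 5.73:1


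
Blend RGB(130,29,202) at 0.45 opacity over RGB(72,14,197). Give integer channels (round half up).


C = α×F + (1-α)×B, with 1-α = 0.55
R: 0.45×130 + 0.55×72 = 58.50 + 39.60 = 98.10 → 98
G: 0.45×29 + 0.55×14 = 13.05 + 7.70 = 20.75 → 21
B: 0.45×202 + 0.55×197 = 90.90 + 108.35 = 199.25 → 199
= RGB(98, 21, 199)


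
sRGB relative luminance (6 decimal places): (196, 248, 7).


Linearize each channel (sRGB transfer function): c = v/255; c_lin = c/12.92 if c ≤ 0.04045, else ((c+0.055)/1.055)^2.4
  R: 196/255 ≈ 0.768627 > 0.04045 → ((0.768627+0.055)/1.055)^2.4 ≈ 0.552011
  G: 248/255 ≈ 0.972549 > 0.04045 → ((0.972549+0.055)/1.055)^2.4 ≈ 0.938686
  B: 7/255 ≈ 0.027451 ≤ 0.04045 → 0.027451/12.92 ≈ 0.002125
R_lin = 0.552011, G_lin = 0.938686, B_lin = 0.002125
L = 0.2126×R + 0.7152×G + 0.0722×B
L = 0.2126×0.552011 + 0.7152×0.938686 + 0.0722×0.002125
L ≈ 0.788859


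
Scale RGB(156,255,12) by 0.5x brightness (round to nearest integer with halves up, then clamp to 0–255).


Multiply each channel by 0.5, round half up, clamp to [0, 255]
R: 156×0.5 = 78
G: 255×0.5 = 127.5 → round → 128
B: 12×0.5 = 6
= RGB(78, 128, 6)


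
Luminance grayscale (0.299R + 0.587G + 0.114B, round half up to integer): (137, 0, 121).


Gray = 0.299×R + 0.587×G + 0.114×B
Gray = 0.299×137 + 0.587×0 + 0.114×121
Gray = 40.963 + 0.000 + 13.794
Gray = 54.757 → round half up → 55
Gray = 55


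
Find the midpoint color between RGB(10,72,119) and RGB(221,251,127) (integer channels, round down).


Midpoint: each channel = ⌊(C₁+C₂)/2⌋
R: ⌊(10+221)/2⌋ = 115
G: ⌊(72+251)/2⌋ = 161
B: ⌊(119+127)/2⌋ = 123
= RGB(115, 161, 123)


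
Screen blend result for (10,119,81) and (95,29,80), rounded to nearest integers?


Screen: C = 255 - (255-A)×(255-B)/255, rounded to nearest integer
R: 255 - (255-10)×(255-95)/255 = 255 - 39200/255 ≈ 255 - 153.725 = 101.275 → 101
G: 255 - (255-119)×(255-29)/255 = 255 - 30736/255 ≈ 255 - 120.533 = 134.467 → 134
B: 255 - (255-81)×(255-80)/255 = 255 - 30450/255 ≈ 255 - 119.412 = 135.588 → 136
= RGB(101, 134, 136)


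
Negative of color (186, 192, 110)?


Invert: (255-R, 255-G, 255-B)
R: 255-186 = 69
G: 255-192 = 63
B: 255-110 = 145
= RGB(69, 63, 145)


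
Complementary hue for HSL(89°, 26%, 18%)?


Complement = opposite side of color wheel = hue + 180°
H' = (89 + 180) mod 360 = 269°
S and L unchanged.
= HSL(269°, 26%, 18%)


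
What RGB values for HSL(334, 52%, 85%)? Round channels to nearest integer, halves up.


H=334°, S=0.52, L=0.85
C = (1-|2L-1|)×S = (1-|0.70|)×0.52 = 0.156
H' = H/60 = 334/60 ≈ 5.5667; X = C×(1-|H' mod 2 - 1|) = 0.0676
m = L - C/2 = 0.85 - 0.078 = 0.772
Sector ⌊H'⌋ = 5 → (R',G',B') = (0.156, 0.0, 0.0676)
RGB = ((R'+m)×255, (G'+m)×255, (B'+m)×255) = (236.64, 196.86, 214.098)
Round half up → RGB(237, 197, 214)


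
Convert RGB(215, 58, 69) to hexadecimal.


R = 215 → D7 (hex)
G = 58 → 3A (hex)
B = 69 → 45 (hex)
Hex = #D73A45


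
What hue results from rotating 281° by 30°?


New hue = (H + rotation) mod 360
New hue = (281 + 30) mod 360
= 311 mod 360
= 311°


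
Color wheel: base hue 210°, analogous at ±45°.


Base hue: 210°
Left analog: (210 - 45) mod 360 = 165°
Right analog: (210 + 45) mod 360 = 255°
Analogous hues = 165° and 255°


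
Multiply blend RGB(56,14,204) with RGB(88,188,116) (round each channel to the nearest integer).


Multiply: C = A×B/255, rounded to nearest integer
R: 56×88/255 = 4928/255 ≈ 19.325 → 19
G: 14×188/255 = 2632/255 ≈ 10.322 → 10
B: 204×116/255 = 23664/255 ≈ 92.800 → 93
= RGB(19, 10, 93)


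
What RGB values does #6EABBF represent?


6E → 110 (R)
AB → 171 (G)
BF → 191 (B)
= RGB(110, 171, 191)


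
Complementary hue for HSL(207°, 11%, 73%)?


Complement = opposite side of color wheel = hue + 180°
H' = (207 + 180) mod 360 = 27°
S and L unchanged.
= HSL(27°, 11%, 73%)


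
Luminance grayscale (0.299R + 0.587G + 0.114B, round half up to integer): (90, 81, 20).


Gray = 0.299×R + 0.587×G + 0.114×B
Gray = 0.299×90 + 0.587×81 + 0.114×20
Gray = 26.910 + 47.547 + 2.280
Gray = 76.737 → round half up → 77
Gray = 77


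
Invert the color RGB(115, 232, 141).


Invert: (255-R, 255-G, 255-B)
R: 255-115 = 140
G: 255-232 = 23
B: 255-141 = 114
= RGB(140, 23, 114)


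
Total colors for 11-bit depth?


Colors = 2^bits = 2^11
= 2,048 colors


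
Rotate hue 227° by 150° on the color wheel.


New hue = (H + rotation) mod 360
New hue = (227 + 150) mod 360
= 377 mod 360
= 17°


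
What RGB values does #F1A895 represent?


F1 → 241 (R)
A8 → 168 (G)
95 → 149 (B)
= RGB(241, 168, 149)


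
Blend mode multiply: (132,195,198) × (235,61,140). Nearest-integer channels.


Multiply: C = A×B/255, rounded to nearest integer
R: 132×235/255 = 31020/255 ≈ 121.647 → 122
G: 195×61/255 = 11895/255 ≈ 46.647 → 47
B: 198×140/255 = 27720/255 ≈ 108.706 → 109
= RGB(122, 47, 109)


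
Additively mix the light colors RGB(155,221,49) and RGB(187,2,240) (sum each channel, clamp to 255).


Additive: each channel = min(255, C₁+C₂)
R: 155+187 = 342 → 255
G: 221+2 = 223 → 223
B: 49+240 = 289 → 255
= RGB(255, 223, 255)


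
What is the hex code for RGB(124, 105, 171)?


R = 124 → 7C (hex)
G = 105 → 69 (hex)
B = 171 → AB (hex)
Hex = #7C69AB


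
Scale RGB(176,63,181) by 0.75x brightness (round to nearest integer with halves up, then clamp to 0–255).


Multiply each channel by 0.75, round half up, clamp to [0, 255]
R: 176×0.75 = 132
G: 63×0.75 = 47.25 → round → 47
B: 181×0.75 = 135.75 → round → 136
= RGB(132, 47, 136)


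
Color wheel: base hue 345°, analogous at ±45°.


Base hue: 345°
Left analog: (345 - 45) mod 360 = 300°
Right analog: (345 + 45) mod 360 = 30°
Analogous hues = 300° and 30°


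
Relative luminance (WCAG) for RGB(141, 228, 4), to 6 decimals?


Linearize each channel (sRGB transfer function): c = v/255; c_lin = c/12.92 if c ≤ 0.04045, else ((c+0.055)/1.055)^2.4
  R: 141/255 ≈ 0.552941 > 0.04045 → ((0.552941+0.055)/1.055)^2.4 ≈ 0.266356
  G: 228/255 ≈ 0.894118 > 0.04045 → ((0.894118+0.055)/1.055)^2.4 ≈ 0.775822
  B: 4/255 ≈ 0.015686 ≤ 0.04045 → 0.015686/12.92 ≈ 0.001214
R_lin = 0.266356, G_lin = 0.775822, B_lin = 0.001214
L = 0.2126×R + 0.7152×G + 0.0722×B
L = 0.2126×0.266356 + 0.7152×0.775822 + 0.0722×0.001214
L ≈ 0.611583


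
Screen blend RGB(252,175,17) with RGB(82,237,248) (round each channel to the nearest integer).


Screen: C = 255 - (255-A)×(255-B)/255, rounded to nearest integer
R: 255 - (255-252)×(255-82)/255 = 255 - 519/255 ≈ 255 - 2.035 = 252.965 → 253
G: 255 - (255-175)×(255-237)/255 = 255 - 1440/255 ≈ 255 - 5.647 = 249.353 → 249
B: 255 - (255-17)×(255-248)/255 = 255 - 1666/255 ≈ 255 - 6.533 = 248.467 → 248
= RGB(253, 249, 248)


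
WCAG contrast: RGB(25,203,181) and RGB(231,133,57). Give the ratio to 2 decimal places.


Linearize each sRGB channel c=v/255: c/12.92 if c ≤ 0.04045 else ((c+0.055)/1.055)^2.4
L = 0.2126×R_lin + 0.7152×G_lin + 0.0722×B_lin
Color 1 (25,203,181):
  R=25: 25/255≈0.0980 > 0.04045 → ((0.0980+0.055)/1.055)^2.4 ≈ 0.00972
  G=203: 203/255≈0.7961 > 0.04045 → ((0.7961+0.055)/1.055)^2.4 ≈ 0.59720
  B=181: 181/255≈0.7098 > 0.04045 → ((0.7098+0.055)/1.055)^2.4 ≈ 0.46208
  L1 = 0.2126×0.00972 + 0.7152×0.59720 + 0.0722×0.46208 ≈ 0.46255
Color 2 (231,133,57):
  R=231: 231/255≈0.9059 > 0.04045 → ((0.9059+0.055)/1.055)^2.4 ≈ 0.79910
  G=133: 133/255≈0.5216 > 0.04045 → ((0.5216+0.055)/1.055)^2.4 ≈ 0.23455
  B=57: 57/255≈0.2235 > 0.04045 → ((0.2235+0.055)/1.055)^2.4 ≈ 0.04092
  L2 = 0.2126×0.79910 + 0.7152×0.23455 + 0.0722×0.04092 ≈ 0.34059
Lighter = 0.46255, Darker = 0.34059
Ratio = (L_lighter + 0.05) / (L_darker + 0.05)
Ratio = (0.46255 + 0.05) / (0.34059 + 0.05) = 0.51255 / 0.39059 ≈ 1.3122
Ratio ≈ 1.31:1


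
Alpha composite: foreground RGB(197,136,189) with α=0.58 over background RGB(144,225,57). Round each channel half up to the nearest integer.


C = α×F + (1-α)×B, with 1-α = 0.42
R: 0.58×197 + 0.42×144 = 114.26 + 60.48 = 174.74 → 175
G: 0.58×136 + 0.42×225 = 78.88 + 94.50 = 173.38 → 173
B: 0.58×189 + 0.42×57 = 109.62 + 23.94 = 133.56 → 134
= RGB(175, 173, 134)


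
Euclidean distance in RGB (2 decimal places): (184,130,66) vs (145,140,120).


d = √[(R₁-R₂)² + (G₁-G₂)² + (B₁-B₂)²]
d = √[(184-145)² + (130-140)² + (66-120)²]
d = √[1521 + 100 + 2916]
d = √4537
d ≈ 67.36


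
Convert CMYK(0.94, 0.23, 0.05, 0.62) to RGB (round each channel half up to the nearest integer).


R = 255 × (1-C) × (1-K) = 255 × 0.06 × 0.38 = 5.814 → 6
G = 255 × (1-M) × (1-K) = 255 × 0.77 × 0.38 = 74.613 → 75
B = 255 × (1-Y) × (1-K) = 255 × 0.95 × 0.38 = 92.055 → 92
= RGB(6, 75, 92)


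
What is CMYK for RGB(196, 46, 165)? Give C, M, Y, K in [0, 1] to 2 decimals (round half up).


R'=196/255≈0.7686, G'=46/255≈0.1804, B'=165/255≈0.6471
K = 1 - max(R',G',B') = 1 - 196/255 = 59/255 = 0.23137… → 0.23
(1-R'-K)/(1-K) simplifies to (max-R)/max with max = 196:
C = (196-196)/196 = 0/196 = 0 → 0.00
M = (196-46)/196 = 150/196 = 0.76530… → 0.77
Y = (196-165)/196 = 31/196 = 0.15816… → 0.16
= CMYK(0.00, 0.77, 0.16, 0.23)


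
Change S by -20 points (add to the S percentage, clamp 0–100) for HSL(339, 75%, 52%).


Original S = 75%
Adjustment = -20 percentage points
New S = 75 + (-20) = 55
Clamp to [0, 100] → 55
= HSL(339°, 55%, 52%)


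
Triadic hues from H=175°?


Triadic: equally spaced at 120° intervals
H1 = 175°
H2 = (175 + 120) mod 360 = 295°
H3 = (175 + 240) mod 360 = 55°
Triadic = 175°, 295°, 55°


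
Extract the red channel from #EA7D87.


Color: #EA7D87
R = EA = 234
G = 7D = 125
B = 87 = 135
Red = 234


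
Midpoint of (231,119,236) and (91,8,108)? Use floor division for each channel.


Midpoint: each channel = ⌊(C₁+C₂)/2⌋
R: ⌊(231+91)/2⌋ = 161
G: ⌊(119+8)/2⌋ = 63
B: ⌊(236+108)/2⌋ = 172
= RGB(161, 63, 172)


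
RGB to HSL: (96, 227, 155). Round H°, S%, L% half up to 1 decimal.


Normalize: R'=96/255≈0.3765, G'=227/255≈0.8902, B'=155/255≈0.6078
Max=227/255, Min=96/255, Δ=Max-Min=131/255
L = (Max+Min)/2 = (227+96)/510 = 323/510 = 0.63333… → L = 63.3%
L > 0.5 → S = Δ/(2-Max-Min) = 131/(510-227-96) = 131/187 = 0.70053… → S = 70.1%
(the 1/255 factors cancel in S and H, so raw channel differences can be used)
Max is G' → H = 60 × ((B-R)/Δ + 2) = 60 × ((155-96)/131 + 2)
  59/131 + 2 = 0.4503… + 2 = 2.4503…
  H = 60 × 2.4503… = 147.022…° → H = 147.0°
= HSL(147.0°, 70.1%, 63.3%)


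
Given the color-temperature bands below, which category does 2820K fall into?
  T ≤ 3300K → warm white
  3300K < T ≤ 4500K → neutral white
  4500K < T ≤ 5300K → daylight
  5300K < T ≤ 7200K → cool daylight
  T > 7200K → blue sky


Temperature: 2820K
2820K ≤ 3300K → warm white
Classification: warm white
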